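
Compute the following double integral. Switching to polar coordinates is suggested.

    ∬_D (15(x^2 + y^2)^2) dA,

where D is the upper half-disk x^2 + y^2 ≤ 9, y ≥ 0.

The region D is 0 ≤ r ≤ 3, 0 ≤ θ ≤ π in polar coordinates, where x = r cos(θ), y = r sin(θ), and dA = r dr dθ.

Under the substitution, the integrand becomes 15r^4, so

    ∬_D (15(x^2 + y^2)^2) dA = ∫_{0}^{π} ∫_{0}^{3} (15r^4) · r dr dθ.

Inner integral (in r): ∫_{0}^{3} (15r^4) · r dr = 3645/2.

Outer integral (in θ): ∫_{0}^{π} (3645/2) dθ = 3645π/2.

Therefore ∬_D (15(x^2 + y^2)^2) dA = 3645π/2.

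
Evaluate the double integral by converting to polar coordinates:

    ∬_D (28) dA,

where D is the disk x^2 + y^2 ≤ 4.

The region D is 0 ≤ r ≤ 2, 0 ≤ θ ≤ 2π in polar coordinates, where x = r cos(θ), y = r sin(θ), and dA = r dr dθ.

Under the substitution, the integrand becomes 28, so

    ∬_D (28) dA = ∫_{0}^{2π} ∫_{0}^{2} (28) · r dr dθ.

Inner integral (in r): ∫_{0}^{2} (28) · r dr = 56.

Outer integral (in θ): ∫_{0}^{2π} (56) dθ = 112π.

Therefore ∬_D (28) dA = 112π.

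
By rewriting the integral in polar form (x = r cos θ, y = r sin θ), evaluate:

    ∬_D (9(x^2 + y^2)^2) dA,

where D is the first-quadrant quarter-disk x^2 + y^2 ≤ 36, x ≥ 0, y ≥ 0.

The region D is 0 ≤ r ≤ 6, 0 ≤ θ ≤ π/2 in polar coordinates, where x = r cos(θ), y = r sin(θ), and dA = r dr dθ.

Under the substitution, the integrand becomes 9r^4, so

    ∬_D (9(x^2 + y^2)^2) dA = ∫_{0}^{π/2} ∫_{0}^{6} (9r^4) · r dr dθ.

Inner integral (in r): ∫_{0}^{6} (9r^4) · r dr = 69984.

Outer integral (in θ): ∫_{0}^{π/2} (69984) dθ = 34992π.

Therefore ∬_D (9(x^2 + y^2)^2) dA = 34992π.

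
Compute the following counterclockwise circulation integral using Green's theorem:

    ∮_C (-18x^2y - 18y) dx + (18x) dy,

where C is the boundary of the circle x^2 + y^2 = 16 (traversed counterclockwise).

Green's theorem converts the closed line integral into a double integral over the enclosed region D:

    ∮_C P dx + Q dy = ∬_D (∂Q/∂x - ∂P/∂y) dA.

Here P = -18x^2y - 18y, Q = 18x, so

    ∂Q/∂x = 18,    ∂P/∂y = -18x^2 - 18,
    ∂Q/∂x - ∂P/∂y = 18x^2 + 36.

D is the region x^2 + y^2 ≤ 16. Evaluating the double integral:

In polar coordinates (x = r cos θ, y = r sin θ, dA = r dr dθ) the integrand becomes 18r^2cos(θ)^2 + 36, so

    ∬_D (18x^2 + 36) dA = ∫_0^{2π} ∫_0^{4} (18r^2cos(θ)^2 + 36) · r dr dθ.

Inner (r from 0 to 4): 1152cos(θ)^2 + 288.
Outer (θ from 0 to 2π): 1728π.

Therefore ∮_C P dx + Q dy = 1728π.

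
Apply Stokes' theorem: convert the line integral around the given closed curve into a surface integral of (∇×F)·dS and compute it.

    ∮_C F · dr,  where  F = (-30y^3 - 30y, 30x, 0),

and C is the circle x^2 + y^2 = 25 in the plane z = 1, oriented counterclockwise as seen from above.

Let S be the flat disk x^2 + y^2 ≤ 25 in the plane z = 1, with upward unit normal n̂ = ẑ. By Stokes' theorem,

    ∮_C F · dr = ∬_S (∇ × F) · n̂ dS = ∬_D (curl F)_z dA,

where D is the disk x^2 + y^2 ≤ 25.

Compute the curl of F = (-30y^3 - 30y, 30x, 0):
    (∇ × F)_x = ∂F_z/∂y - ∂F_y/∂z = 0,
    (∇ × F)_y = ∂F_x/∂z - ∂F_z/∂x = 0,
    (∇ × F)_z = ∂F_y/∂x - ∂F_x/∂y = 90y^2 + 60.

On z = 1, (curl F)_z = 90y^2 + 60.

Convert to polar (x = r cos θ, y = r sin θ, dA = r dr dθ); the integrand becomes 90r^2sin(θ)^2 + 60, so

    ∬_D (curl F)_z dA = ∫_0^{2π} ∫_0^{5} (90r^2sin(θ)^2 + 60) · r dr dθ.

Inner (r from 0 to 5): 28125sin(θ)^2/2 + 750.
Outer (θ from 0 to 2π): 31125π/2.

Therefore ∮_C F · dr = 31125π/2.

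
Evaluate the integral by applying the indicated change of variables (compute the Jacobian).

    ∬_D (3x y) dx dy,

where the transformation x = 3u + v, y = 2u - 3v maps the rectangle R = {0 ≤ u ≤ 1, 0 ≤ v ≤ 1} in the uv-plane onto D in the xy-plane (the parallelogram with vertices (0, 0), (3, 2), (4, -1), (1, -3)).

Compute the Jacobian determinant of (x, y) with respect to (u, v):

    ∂(x,y)/∂(u,v) = | 3  1 | = (3)(-3) - (1)(2) = -11.
                   | 2  -3 |

Its absolute value is |J| = 11 (the area scaling factor).

Substituting x = 3u + v, y = 2u - 3v into the integrand,

    3x y → 18u^2 - 21u v - 9v^2,

so the integral becomes

    ∬_R (18u^2 - 21u v - 9v^2) · |J| du dv = ∫_0^1 ∫_0^1 (198u^2 - 231u v - 99v^2) dv du.

Inner (v): 198u^2 - 231u/2 - 33.
Outer (u): -99/4.

Therefore ∬_D (3x y) dx dy = -99/4.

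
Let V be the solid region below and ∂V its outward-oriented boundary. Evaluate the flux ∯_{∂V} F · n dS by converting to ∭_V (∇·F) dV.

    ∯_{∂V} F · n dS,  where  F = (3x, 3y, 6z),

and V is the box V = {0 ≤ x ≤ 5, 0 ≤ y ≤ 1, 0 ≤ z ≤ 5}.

By the divergence theorem,

    ∯_{∂V} F · n dS = ∭_V (∇ · F) dV.

Compute the divergence:
    ∇ · F = ∂F_x/∂x + ∂F_y/∂y + ∂F_z/∂z = 3 + 3 + 6 = 12.

V is a rectangular box, so dV = dx dy dz with 0 ≤ x ≤ 5, 0 ≤ y ≤ 1, 0 ≤ z ≤ 5.

Integrate (12) over V as an iterated integral:

    ∭_V (∇·F) dV = ∫_0^{5} ∫_0^{1} ∫_0^{5} (12) dz dy dx.

Inner (z from 0 to 5): 60.
Middle (y from 0 to 1): 60.
Outer (x from 0 to 5): 300.

Therefore ∯_{∂V} F · n dS = 300.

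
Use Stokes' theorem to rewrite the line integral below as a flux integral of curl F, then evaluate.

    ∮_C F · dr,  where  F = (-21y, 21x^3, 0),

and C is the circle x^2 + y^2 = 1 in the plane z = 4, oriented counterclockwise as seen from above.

Let S be the flat disk x^2 + y^2 ≤ 1 in the plane z = 4, with upward unit normal n̂ = ẑ. By Stokes' theorem,

    ∮_C F · dr = ∬_S (∇ × F) · n̂ dS = ∬_D (curl F)_z dA,

where D is the disk x^2 + y^2 ≤ 1.

Compute the curl of F = (-21y, 21x^3, 0):
    (∇ × F)_x = ∂F_z/∂y - ∂F_y/∂z = 0,
    (∇ × F)_y = ∂F_x/∂z - ∂F_z/∂x = 0,
    (∇ × F)_z = ∂F_y/∂x - ∂F_x/∂y = 63x^2 + 21.

On z = 4, (curl F)_z = 63x^2 + 21.

Convert to polar (x = r cos θ, y = r sin θ, dA = r dr dθ); the integrand becomes 63r^2cos(θ)^2 + 21, so

    ∬_D (curl F)_z dA = ∫_0^{2π} ∫_0^{1} (63r^2cos(θ)^2 + 21) · r dr dθ.

Inner (r from 0 to 1): 63cos(θ)^2/4 + 21/2.
Outer (θ from 0 to 2π): 147π/4.

Therefore ∮_C F · dr = 147π/4.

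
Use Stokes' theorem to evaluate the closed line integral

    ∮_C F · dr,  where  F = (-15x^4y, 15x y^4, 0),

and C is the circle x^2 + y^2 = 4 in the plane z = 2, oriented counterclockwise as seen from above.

Let S be the flat disk x^2 + y^2 ≤ 4 in the plane z = 2, with upward unit normal n̂ = ẑ. By Stokes' theorem,

    ∮_C F · dr = ∬_S (∇ × F) · n̂ dS = ∬_D (curl F)_z dA,

where D is the disk x^2 + y^2 ≤ 4.

Compute the curl of F = (-15x^4y, 15x y^4, 0):
    (∇ × F)_x = ∂F_z/∂y - ∂F_y/∂z = 0,
    (∇ × F)_y = ∂F_x/∂z - ∂F_z/∂x = 0,
    (∇ × F)_z = ∂F_y/∂x - ∂F_x/∂y = 15x^4 + 15y^4.

On z = 2, (curl F)_z = 15x^4 + 15y^4.

Convert to polar (x = r cos θ, y = r sin θ, dA = r dr dθ); the integrand becomes 15r^4(sin(θ)^4 + cos(θ)^4), so

    ∬_D (curl F)_z dA = ∫_0^{2π} ∫_0^{2} (15r^4(sin(θ)^4 + cos(θ)^4)) · r dr dθ.

Inner (r from 0 to 2): 160sin(θ)^4 + 160cos(θ)^4.
Outer (θ from 0 to 2π): 240π.

Therefore ∮_C F · dr = 240π.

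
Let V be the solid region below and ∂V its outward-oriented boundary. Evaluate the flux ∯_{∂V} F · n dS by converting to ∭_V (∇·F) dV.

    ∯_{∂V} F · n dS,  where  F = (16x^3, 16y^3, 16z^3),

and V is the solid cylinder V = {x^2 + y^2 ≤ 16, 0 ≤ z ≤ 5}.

By the divergence theorem,

    ∯_{∂V} F · n dS = ∭_V (∇ · F) dV.

Compute the divergence:
    ∇ · F = ∂F_x/∂x + ∂F_y/∂y + ∂F_z/∂z = 48x^2 + 48y^2 + 48z^2.

In cylindrical coordinates, x = r cos(θ), y = r sin(θ), z = z, dV = r dr dθ dz, with 0 ≤ r ≤ 4, 0 ≤ θ ≤ 2π, 0 ≤ z ≤ 5.

The integrand, after substitution and multiplying by the volume element, becomes (48r^2 + 48z^2) · r, so

    ∭_V (∇·F) dV = ∫_0^{2π} ∫_0^{4} ∫_0^{5} (48r^2 + 48z^2) · r dz dr dθ.

Inner (z from 0 to 5): 240r^3 + 2000r.
Middle (r from 0 to 4): 31360.
Outer (θ from 0 to 2π): 62720π.

Therefore ∯_{∂V} F · n dS = 62720π.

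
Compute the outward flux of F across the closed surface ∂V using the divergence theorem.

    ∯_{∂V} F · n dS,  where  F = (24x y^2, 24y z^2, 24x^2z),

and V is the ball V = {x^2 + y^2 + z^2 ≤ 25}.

By the divergence theorem,

    ∯_{∂V} F · n dS = ∭_V (∇ · F) dV.

Compute the divergence:
    ∇ · F = ∂F_x/∂x + ∂F_y/∂y + ∂F_z/∂z = 24y^2 + 24z^2 + 24x^2 = 24x^2 + 24y^2 + 24z^2.

In spherical coordinates, x = ρ sin(φ) cos(θ), y = ρ sin(φ) sin(θ), z = ρ cos(φ), dV = ρ^2 sin(φ) dρ dφ dθ, with 0 ≤ ρ ≤ 5, 0 ≤ φ ≤ π, 0 ≤ θ ≤ 2π.

The integrand, after substitution and multiplying by the volume element, becomes (24ρ^2) · ρ^2 sin(φ), so

    ∭_V (∇·F) dV = ∫_0^{2π} ∫_0^{π} ∫_0^{5} (24ρ^2) · ρ^2 sin(φ) dρ dφ dθ.

Inner (ρ from 0 to 5): 15000sin(φ).
Middle (φ from 0 to π): 30000.
Outer (θ from 0 to 2π): 60000π.

Therefore ∯_{∂V} F · n dS = 60000π.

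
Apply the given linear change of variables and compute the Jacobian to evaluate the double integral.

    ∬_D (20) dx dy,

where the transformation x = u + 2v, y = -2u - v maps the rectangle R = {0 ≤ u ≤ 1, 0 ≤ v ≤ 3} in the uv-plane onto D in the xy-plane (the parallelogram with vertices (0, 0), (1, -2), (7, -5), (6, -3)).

Compute the Jacobian determinant of (x, y) with respect to (u, v):

    ∂(x,y)/∂(u,v) = | 1  2 | = (1)(-1) - (2)(-2) = 3.
                   | -2  -1 |

Its absolute value is |J| = 3 (the area scaling factor).

Substituting x = u + 2v, y = -2u - v into the integrand,

    20 → 20,

so the integral becomes

    ∬_R (20) · |J| du dv = ∫_0^1 ∫_0^3 (60) dv du.

Inner (v): 180.
Outer (u): 180.

Therefore ∬_D (20) dx dy = 180.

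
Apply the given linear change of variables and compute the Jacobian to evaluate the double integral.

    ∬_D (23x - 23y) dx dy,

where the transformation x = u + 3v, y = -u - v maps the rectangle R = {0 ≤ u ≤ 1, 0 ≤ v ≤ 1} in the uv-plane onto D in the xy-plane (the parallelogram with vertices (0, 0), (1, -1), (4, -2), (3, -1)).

Compute the Jacobian determinant of (x, y) with respect to (u, v):

    ∂(x,y)/∂(u,v) = | 1  3 | = (1)(-1) - (3)(-1) = 2.
                   | -1  -1 |

Its absolute value is |J| = 2 (the area scaling factor).

Substituting x = u + 3v, y = -u - v into the integrand,

    23x - 23y → 46u + 92v,

so the integral becomes

    ∬_R (46u + 92v) · |J| du dv = ∫_0^1 ∫_0^1 (92u + 184v) dv du.

Inner (v): 92u + 92.
Outer (u): 138.

Therefore ∬_D (23x - 23y) dx dy = 138.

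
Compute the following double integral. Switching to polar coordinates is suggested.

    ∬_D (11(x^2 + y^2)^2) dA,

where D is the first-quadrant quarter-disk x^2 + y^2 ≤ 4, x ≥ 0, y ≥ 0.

The region D is 0 ≤ r ≤ 2, 0 ≤ θ ≤ π/2 in polar coordinates, where x = r cos(θ), y = r sin(θ), and dA = r dr dθ.

Under the substitution, the integrand becomes 11r^4, so

    ∬_D (11(x^2 + y^2)^2) dA = ∫_{0}^{π/2} ∫_{0}^{2} (11r^4) · r dr dθ.

Inner integral (in r): ∫_{0}^{2} (11r^4) · r dr = 352/3.

Outer integral (in θ): ∫_{0}^{π/2} (352/3) dθ = 176π/3.

Therefore ∬_D (11(x^2 + y^2)^2) dA = 176π/3.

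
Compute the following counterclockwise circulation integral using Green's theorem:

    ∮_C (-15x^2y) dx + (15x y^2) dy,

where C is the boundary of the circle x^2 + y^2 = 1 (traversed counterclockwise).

Green's theorem converts the closed line integral into a double integral over the enclosed region D:

    ∮_C P dx + Q dy = ∬_D (∂Q/∂x - ∂P/∂y) dA.

Here P = -15x^2y, Q = 15x y^2, so

    ∂Q/∂x = 15y^2,    ∂P/∂y = -15x^2,
    ∂Q/∂x - ∂P/∂y = 15x^2 + 15y^2.

D is the region x^2 + y^2 ≤ 1. Evaluating the double integral:

In polar coordinates (x = r cos θ, y = r sin θ, dA = r dr dθ) the integrand becomes 15r^2, so

    ∬_D (15x^2 + 15y^2) dA = ∫_0^{2π} ∫_0^{1} (15r^2) · r dr dθ.

Inner (r from 0 to 1): 15/4.
Outer (θ from 0 to 2π): 15π/2.

Therefore ∮_C P dx + Q dy = 15π/2.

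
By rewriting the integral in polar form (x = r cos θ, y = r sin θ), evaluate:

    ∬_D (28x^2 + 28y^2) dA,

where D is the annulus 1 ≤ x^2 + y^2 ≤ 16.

The region D is 1 ≤ r ≤ 4, 0 ≤ θ ≤ 2π in polar coordinates, where x = r cos(θ), y = r sin(θ), and dA = r dr dθ.

Under the substitution, the integrand becomes 28r^2, so

    ∬_D (28x^2 + 28y^2) dA = ∫_{0}^{2π} ∫_{1}^{4} (28r^2) · r dr dθ.

Inner integral (in r): ∫_{1}^{4} (28r^2) · r dr = 1785.

Outer integral (in θ): ∫_{0}^{2π} (1785) dθ = 3570π.

Therefore ∬_D (28x^2 + 28y^2) dA = 3570π.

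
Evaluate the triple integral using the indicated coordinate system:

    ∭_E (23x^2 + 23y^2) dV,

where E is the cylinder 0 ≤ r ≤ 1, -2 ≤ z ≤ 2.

In cylindrical coordinates, x = r cos(θ), y = r sin(θ), z = z, and dV = r dr dθ dz.

The integrand becomes 23r^2, so

    ∭_E (23x^2 + 23y^2) dV = ∫_{0}^{2π} ∫_{0}^{1} ∫_{-2}^{2} (23r^2) · r dz dr dθ.

Inner (z): 92r^3.
Middle (r from 0 to 1): 23.
Outer (θ): 46π.

Therefore the triple integral equals 46π.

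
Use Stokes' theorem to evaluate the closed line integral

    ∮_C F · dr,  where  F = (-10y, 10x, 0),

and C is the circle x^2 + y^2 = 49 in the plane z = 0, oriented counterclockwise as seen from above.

Let S be the flat disk x^2 + y^2 ≤ 49 in the plane z = 0, with upward unit normal n̂ = ẑ. By Stokes' theorem,

    ∮_C F · dr = ∬_S (∇ × F) · n̂ dS = ∬_D (curl F)_z dA,

where D is the disk x^2 + y^2 ≤ 49.

Compute the curl of F = (-10y, 10x, 0):
    (∇ × F)_x = ∂F_z/∂y - ∂F_y/∂z = 0,
    (∇ × F)_y = ∂F_x/∂z - ∂F_z/∂x = 0,
    (∇ × F)_z = ∂F_y/∂x - ∂F_x/∂y = 20.

On z = 0, (curl F)_z = 20.

Convert to polar (x = r cos θ, y = r sin θ, dA = r dr dθ); the integrand becomes 20, so

    ∬_D (curl F)_z dA = ∫_0^{2π} ∫_0^{7} (20) · r dr dθ.

Inner (r from 0 to 7): 490.
Outer (θ from 0 to 2π): 980π.

Therefore ∮_C F · dr = 980π.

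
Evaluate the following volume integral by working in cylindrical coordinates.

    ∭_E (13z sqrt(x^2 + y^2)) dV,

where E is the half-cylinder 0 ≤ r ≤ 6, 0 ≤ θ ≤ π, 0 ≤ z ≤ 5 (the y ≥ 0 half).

In cylindrical coordinates, x = r cos(θ), y = r sin(θ), z = z, and dV = r dr dθ dz.

The integrand becomes 13r z, so

    ∭_E (13z sqrt(x^2 + y^2)) dV = ∫_{0}^{π} ∫_{0}^{6} ∫_{0}^{5} (13r z) · r dz dr dθ.

Inner (z): 325r^2/2.
Middle (r from 0 to 6): 11700.
Outer (θ): 11700π.

Therefore the triple integral equals 11700π.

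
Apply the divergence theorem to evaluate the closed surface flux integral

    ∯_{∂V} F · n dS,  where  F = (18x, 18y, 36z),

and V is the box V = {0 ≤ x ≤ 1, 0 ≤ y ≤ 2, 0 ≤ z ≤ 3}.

By the divergence theorem,

    ∯_{∂V} F · n dS = ∭_V (∇ · F) dV.

Compute the divergence:
    ∇ · F = ∂F_x/∂x + ∂F_y/∂y + ∂F_z/∂z = 18 + 18 + 36 = 72.

V is a rectangular box, so dV = dx dy dz with 0 ≤ x ≤ 1, 0 ≤ y ≤ 2, 0 ≤ z ≤ 3.

Integrate (72) over V as an iterated integral:

    ∭_V (∇·F) dV = ∫_0^{1} ∫_0^{2} ∫_0^{3} (72) dz dy dx.

Inner (z from 0 to 3): 216.
Middle (y from 0 to 2): 432.
Outer (x from 0 to 1): 432.

Therefore ∯_{∂V} F · n dS = 432.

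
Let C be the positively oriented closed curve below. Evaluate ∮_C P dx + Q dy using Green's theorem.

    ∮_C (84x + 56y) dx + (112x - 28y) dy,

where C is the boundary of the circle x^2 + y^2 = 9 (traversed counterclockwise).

Green's theorem converts the closed line integral into a double integral over the enclosed region D:

    ∮_C P dx + Q dy = ∬_D (∂Q/∂x - ∂P/∂y) dA.

Here P = 84x + 56y, Q = 112x - 28y, so

    ∂Q/∂x = 112,    ∂P/∂y = 56,
    ∂Q/∂x - ∂P/∂y = 56.

D is the region x^2 + y^2 ≤ 9. Evaluating the double integral:

In polar coordinates (x = r cos θ, y = r sin θ, dA = r dr dθ) the integrand becomes 56, so

    ∬_D (56) dA = ∫_0^{2π} ∫_0^{3} (56) · r dr dθ.

Inner (r from 0 to 3): 252.
Outer (θ from 0 to 2π): 504π.

Therefore ∮_C P dx + Q dy = 504π.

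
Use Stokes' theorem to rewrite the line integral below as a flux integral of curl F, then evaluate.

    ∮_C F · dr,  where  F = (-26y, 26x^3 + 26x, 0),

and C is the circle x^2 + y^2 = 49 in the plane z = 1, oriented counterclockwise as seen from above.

Let S be the flat disk x^2 + y^2 ≤ 49 in the plane z = 1, with upward unit normal n̂ = ẑ. By Stokes' theorem,

    ∮_C F · dr = ∬_S (∇ × F) · n̂ dS = ∬_D (curl F)_z dA,

where D is the disk x^2 + y^2 ≤ 49.

Compute the curl of F = (-26y, 26x^3 + 26x, 0):
    (∇ × F)_x = ∂F_z/∂y - ∂F_y/∂z = 0,
    (∇ × F)_y = ∂F_x/∂z - ∂F_z/∂x = 0,
    (∇ × F)_z = ∂F_y/∂x - ∂F_x/∂y = 78x^2 + 52.

On z = 1, (curl F)_z = 78x^2 + 52.

Convert to polar (x = r cos θ, y = r sin θ, dA = r dr dθ); the integrand becomes 78r^2cos(θ)^2 + 52, so

    ∬_D (curl F)_z dA = ∫_0^{2π} ∫_0^{7} (78r^2cos(θ)^2 + 52) · r dr dθ.

Inner (r from 0 to 7): 93639cos(θ)^2/2 + 1274.
Outer (θ from 0 to 2π): 98735π/2.

Therefore ∮_C F · dr = 98735π/2.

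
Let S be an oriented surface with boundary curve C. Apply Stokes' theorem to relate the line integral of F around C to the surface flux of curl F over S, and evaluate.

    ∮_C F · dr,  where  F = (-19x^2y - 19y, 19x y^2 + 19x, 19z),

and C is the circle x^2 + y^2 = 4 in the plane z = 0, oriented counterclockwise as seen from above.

Let S be the flat disk x^2 + y^2 ≤ 4 in the plane z = 0, with upward unit normal n̂ = ẑ. By Stokes' theorem,

    ∮_C F · dr = ∬_S (∇ × F) · n̂ dS = ∬_D (curl F)_z dA,

where D is the disk x^2 + y^2 ≤ 4.

Compute the curl of F = (-19x^2y - 19y, 19x y^2 + 19x, 19z):
    (∇ × F)_x = ∂F_z/∂y - ∂F_y/∂z = 0,
    (∇ × F)_y = ∂F_x/∂z - ∂F_z/∂x = 0,
    (∇ × F)_z = ∂F_y/∂x - ∂F_x/∂y = 19x^2 + 19y^2 + 38.

On z = 0, (curl F)_z = 19x^2 + 19y^2 + 38.

Convert to polar (x = r cos θ, y = r sin θ, dA = r dr dθ); the integrand becomes 19r^2 + 38, so

    ∬_D (curl F)_z dA = ∫_0^{2π} ∫_0^{2} (19r^2 + 38) · r dr dθ.

Inner (r from 0 to 2): 152.
Outer (θ from 0 to 2π): 304π.

Therefore ∮_C F · dr = 304π.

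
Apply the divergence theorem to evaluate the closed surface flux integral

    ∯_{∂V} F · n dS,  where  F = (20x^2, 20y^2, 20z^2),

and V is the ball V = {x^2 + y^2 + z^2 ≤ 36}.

By the divergence theorem,

    ∯_{∂V} F · n dS = ∭_V (∇ · F) dV.

Compute the divergence:
    ∇ · F = ∂F_x/∂x + ∂F_y/∂y + ∂F_z/∂z = 40x + 40y + 40z.

In spherical coordinates, x = ρ sin(φ) cos(θ), y = ρ sin(φ) sin(θ), z = ρ cos(φ), dV = ρ^2 sin(φ) dρ dφ dθ, with 0 ≤ ρ ≤ 6, 0 ≤ φ ≤ π, 0 ≤ θ ≤ 2π.

The integrand, after substitution and multiplying by the volume element, becomes (40ρ (sqrt(2)sin(φ)sin(θ + π/4) + cos(φ))) · ρ^2 sin(φ), so

    ∭_V (∇·F) dV = ∫_0^{2π} ∫_0^{π} ∫_0^{6} (40ρ (sqrt(2)sin(φ)sin(θ + π/4) + cos(φ))) · ρ^2 sin(φ) dρ dφ dθ.

Inner (ρ from 0 to 6): 12960(sqrt(2)sin(φ)sin(θ + π/4) + cos(φ))sin(φ).
Middle (φ from 0 to π): 6480sqrt(2)π sin(θ + π/4).
Outer (θ from 0 to 2π): 0.

Therefore ∯_{∂V} F · n dS = 0.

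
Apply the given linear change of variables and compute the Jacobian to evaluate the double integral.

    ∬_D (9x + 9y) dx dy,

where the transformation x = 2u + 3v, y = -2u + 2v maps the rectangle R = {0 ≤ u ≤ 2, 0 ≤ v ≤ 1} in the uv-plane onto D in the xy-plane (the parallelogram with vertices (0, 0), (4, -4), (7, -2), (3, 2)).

Compute the Jacobian determinant of (x, y) with respect to (u, v):

    ∂(x,y)/∂(u,v) = | 2  3 | = (2)(2) - (3)(-2) = 10.
                   | -2  2 |

Its absolute value is |J| = 10 (the area scaling factor).

Substituting x = 2u + 3v, y = -2u + 2v into the integrand,

    9x + 9y → 45v,

so the integral becomes

    ∬_R (45v) · |J| du dv = ∫_0^2 ∫_0^1 (450v) dv du.

Inner (v): 225.
Outer (u): 450.

Therefore ∬_D (9x + 9y) dx dy = 450.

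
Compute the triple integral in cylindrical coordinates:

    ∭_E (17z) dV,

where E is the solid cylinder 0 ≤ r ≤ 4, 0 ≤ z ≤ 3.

In cylindrical coordinates, x = r cos(θ), y = r sin(θ), z = z, and dV = r dr dθ dz.

The integrand becomes 17z, so

    ∭_E (17z) dV = ∫_{0}^{2π} ∫_{0}^{4} ∫_{0}^{3} (17z) · r dz dr dθ.

Inner (z): 153r/2.
Middle (r from 0 to 4): 612.
Outer (θ): 1224π.

Therefore the triple integral equals 1224π.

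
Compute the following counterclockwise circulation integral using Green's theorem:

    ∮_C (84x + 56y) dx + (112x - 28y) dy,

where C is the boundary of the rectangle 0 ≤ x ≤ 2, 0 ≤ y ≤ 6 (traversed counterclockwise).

Green's theorem converts the closed line integral into a double integral over the enclosed region D:

    ∮_C P dx + Q dy = ∬_D (∂Q/∂x - ∂P/∂y) dA.

Here P = 84x + 56y, Q = 112x - 28y, so

    ∂Q/∂x = 112,    ∂P/∂y = 56,
    ∂Q/∂x - ∂P/∂y = 56.

D is the region 0 ≤ x ≤ 2, 0 ≤ y ≤ 6. Evaluating the double integral:

    ∬_D (56) dA = ∫_0^{2} ∫_0^{6} (56) dy dx.

Inner (y from 0 to 6): 336.
Outer (x from 0 to 2): 672.

Therefore ∮_C P dx + Q dy = 672.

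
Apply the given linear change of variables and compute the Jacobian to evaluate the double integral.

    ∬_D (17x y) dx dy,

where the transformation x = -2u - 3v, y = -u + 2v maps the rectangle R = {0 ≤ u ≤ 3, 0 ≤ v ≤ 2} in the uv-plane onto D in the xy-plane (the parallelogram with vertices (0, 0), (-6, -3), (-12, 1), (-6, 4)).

Compute the Jacobian determinant of (x, y) with respect to (u, v):

    ∂(x,y)/∂(u,v) = | -2  -3 | = (-2)(2) - (-3)(-1) = -7.
                   | -1  2 |

Its absolute value is |J| = 7 (the area scaling factor).

Substituting x = -2u - 3v, y = -u + 2v into the integrand,

    17x y → 34u^2 - 17u v - 102v^2,

so the integral becomes

    ∬_R (34u^2 - 17u v - 102v^2) · |J| du dv = ∫_0^3 ∫_0^2 (238u^2 - 119u v - 714v^2) dv du.

Inner (v): 476u^2 - 238u - 1904.
Outer (u): -2499.

Therefore ∬_D (17x y) dx dy = -2499.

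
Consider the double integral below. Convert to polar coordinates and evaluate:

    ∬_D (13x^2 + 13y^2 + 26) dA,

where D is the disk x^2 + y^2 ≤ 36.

The region D is 0 ≤ r ≤ 6, 0 ≤ θ ≤ 2π in polar coordinates, where x = r cos(θ), y = r sin(θ), and dA = r dr dθ.

Under the substitution, the integrand becomes 13r^2 + 26, so

    ∬_D (13x^2 + 13y^2 + 26) dA = ∫_{0}^{2π} ∫_{0}^{6} (13r^2 + 26) · r dr dθ.

Inner integral (in r): ∫_{0}^{6} (13r^2 + 26) · r dr = 4680.

Outer integral (in θ): ∫_{0}^{2π} (4680) dθ = 9360π.

Therefore ∬_D (13x^2 + 13y^2 + 26) dA = 9360π.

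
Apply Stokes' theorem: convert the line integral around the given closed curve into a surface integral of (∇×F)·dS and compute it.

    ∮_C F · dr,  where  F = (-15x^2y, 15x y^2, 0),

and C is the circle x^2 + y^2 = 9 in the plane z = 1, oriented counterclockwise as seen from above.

Let S be the flat disk x^2 + y^2 ≤ 9 in the plane z = 1, with upward unit normal n̂ = ẑ. By Stokes' theorem,

    ∮_C F · dr = ∬_S (∇ × F) · n̂ dS = ∬_D (curl F)_z dA,

where D is the disk x^2 + y^2 ≤ 9.

Compute the curl of F = (-15x^2y, 15x y^2, 0):
    (∇ × F)_x = ∂F_z/∂y - ∂F_y/∂z = 0,
    (∇ × F)_y = ∂F_x/∂z - ∂F_z/∂x = 0,
    (∇ × F)_z = ∂F_y/∂x - ∂F_x/∂y = 15x^2 + 15y^2.

On z = 1, (curl F)_z = 15x^2 + 15y^2.

Convert to polar (x = r cos θ, y = r sin θ, dA = r dr dθ); the integrand becomes 15r^2, so

    ∬_D (curl F)_z dA = ∫_0^{2π} ∫_0^{3} (15r^2) · r dr dθ.

Inner (r from 0 to 3): 1215/4.
Outer (θ from 0 to 2π): 1215π/2.

Therefore ∮_C F · dr = 1215π/2.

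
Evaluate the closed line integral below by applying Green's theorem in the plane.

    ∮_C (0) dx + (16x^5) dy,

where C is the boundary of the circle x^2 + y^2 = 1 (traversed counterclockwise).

Green's theorem converts the closed line integral into a double integral over the enclosed region D:

    ∮_C P dx + Q dy = ∬_D (∂Q/∂x - ∂P/∂y) dA.

Here P = 0, Q = 16x^5, so

    ∂Q/∂x = 80x^4,    ∂P/∂y = 0,
    ∂Q/∂x - ∂P/∂y = 80x^4.

D is the region x^2 + y^2 ≤ 1. Evaluating the double integral:

In polar coordinates (x = r cos θ, y = r sin θ, dA = r dr dθ) the integrand becomes 80r^4cos(θ)^4, so

    ∬_D (80x^4) dA = ∫_0^{2π} ∫_0^{1} (80r^4cos(θ)^4) · r dr dθ.

Inner (r from 0 to 1): 40cos(θ)^4/3.
Outer (θ from 0 to 2π): 10π.

Therefore ∮_C P dx + Q dy = 10π.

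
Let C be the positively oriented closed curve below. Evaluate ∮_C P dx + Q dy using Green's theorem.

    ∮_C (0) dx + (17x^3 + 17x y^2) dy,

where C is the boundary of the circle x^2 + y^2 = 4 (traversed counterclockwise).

Green's theorem converts the closed line integral into a double integral over the enclosed region D:

    ∮_C P dx + Q dy = ∬_D (∂Q/∂x - ∂P/∂y) dA.

Here P = 0, Q = 17x^3 + 17x y^2, so

    ∂Q/∂x = 51x^2 + 17y^2,    ∂P/∂y = 0,
    ∂Q/∂x - ∂P/∂y = 51x^2 + 17y^2.

D is the region x^2 + y^2 ≤ 4. Evaluating the double integral:

In polar coordinates (x = r cos θ, y = r sin θ, dA = r dr dθ) the integrand becomes 17r^2(cos(2θ) + 2), so

    ∬_D (51x^2 + 17y^2) dA = ∫_0^{2π} ∫_0^{2} (17r^2(cos(2θ) + 2)) · r dr dθ.

Inner (r from 0 to 2): 68cos(2θ) + 136.
Outer (θ from 0 to 2π): 272π.

Therefore ∮_C P dx + Q dy = 272π.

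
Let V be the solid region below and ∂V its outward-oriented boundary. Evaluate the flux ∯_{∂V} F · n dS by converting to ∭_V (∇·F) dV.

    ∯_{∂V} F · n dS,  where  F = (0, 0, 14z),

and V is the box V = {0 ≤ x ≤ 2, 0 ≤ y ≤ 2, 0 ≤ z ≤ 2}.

By the divergence theorem,

    ∯_{∂V} F · n dS = ∭_V (∇ · F) dV.

Compute the divergence:
    ∇ · F = ∂F_x/∂x + ∂F_y/∂y + ∂F_z/∂z = 0 + 0 + 14 = 14.

V is a rectangular box, so dV = dx dy dz with 0 ≤ x ≤ 2, 0 ≤ y ≤ 2, 0 ≤ z ≤ 2.

Integrate (14) over V as an iterated integral:

    ∭_V (∇·F) dV = ∫_0^{2} ∫_0^{2} ∫_0^{2} (14) dz dy dx.

Inner (z from 0 to 2): 28.
Middle (y from 0 to 2): 56.
Outer (x from 0 to 2): 112.

Therefore ∯_{∂V} F · n dS = 112.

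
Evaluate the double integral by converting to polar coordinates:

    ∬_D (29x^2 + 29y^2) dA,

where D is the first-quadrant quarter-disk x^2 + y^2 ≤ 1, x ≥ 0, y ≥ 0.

The region D is 0 ≤ r ≤ 1, 0 ≤ θ ≤ π/2 in polar coordinates, where x = r cos(θ), y = r sin(θ), and dA = r dr dθ.

Under the substitution, the integrand becomes 29r^2, so

    ∬_D (29x^2 + 29y^2) dA = ∫_{0}^{π/2} ∫_{0}^{1} (29r^2) · r dr dθ.

Inner integral (in r): ∫_{0}^{1} (29r^2) · r dr = 29/4.

Outer integral (in θ): ∫_{0}^{π/2} (29/4) dθ = 29π/8.

Therefore ∬_D (29x^2 + 29y^2) dA = 29π/8.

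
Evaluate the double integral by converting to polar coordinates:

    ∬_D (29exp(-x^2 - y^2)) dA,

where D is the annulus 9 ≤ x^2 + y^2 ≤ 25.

The region D is 3 ≤ r ≤ 5, 0 ≤ θ ≤ 2π in polar coordinates, where x = r cos(θ), y = r sin(θ), and dA = r dr dθ.

Under the substitution, the integrand becomes 29exp(-r^2), so

    ∬_D (29exp(-x^2 - y^2)) dA = ∫_{0}^{2π} ∫_{3}^{5} (29exp(-r^2)) · r dr dθ.

Inner integral (in r): ∫_{3}^{5} (29exp(-r^2)) · r dr = -(29 - 29exp(16))exp(-25)/2.

Outer integral (in θ): ∫_{0}^{2π} (-(29 - 29exp(16))exp(-25)/2) dθ = -29π (1 - exp(16))exp(-25).

Therefore ∬_D (29exp(-x^2 - y^2)) dA = -29π (1 - exp(16))exp(-25).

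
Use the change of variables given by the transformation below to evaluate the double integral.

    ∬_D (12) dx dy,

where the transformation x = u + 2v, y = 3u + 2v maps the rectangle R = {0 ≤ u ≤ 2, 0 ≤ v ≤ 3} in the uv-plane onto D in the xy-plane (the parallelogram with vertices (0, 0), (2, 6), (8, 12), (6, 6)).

Compute the Jacobian determinant of (x, y) with respect to (u, v):

    ∂(x,y)/∂(u,v) = | 1  2 | = (1)(2) - (2)(3) = -4.
                   | 3  2 |

Its absolute value is |J| = 4 (the area scaling factor).

Substituting x = u + 2v, y = 3u + 2v into the integrand,

    12 → 12,

so the integral becomes

    ∬_R (12) · |J| du dv = ∫_0^2 ∫_0^3 (48) dv du.

Inner (v): 144.
Outer (u): 288.

Therefore ∬_D (12) dx dy = 288.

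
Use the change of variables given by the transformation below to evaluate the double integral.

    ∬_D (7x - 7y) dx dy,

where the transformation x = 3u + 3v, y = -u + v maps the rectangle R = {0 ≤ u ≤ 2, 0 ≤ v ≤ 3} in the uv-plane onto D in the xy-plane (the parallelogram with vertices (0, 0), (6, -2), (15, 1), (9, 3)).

Compute the Jacobian determinant of (x, y) with respect to (u, v):

    ∂(x,y)/∂(u,v) = | 3  3 | = (3)(1) - (3)(-1) = 6.
                   | -1  1 |

Its absolute value is |J| = 6 (the area scaling factor).

Substituting x = 3u + 3v, y = -u + v into the integrand,

    7x - 7y → 28u + 14v,

so the integral becomes

    ∬_R (28u + 14v) · |J| du dv = ∫_0^2 ∫_0^3 (168u + 84v) dv du.

Inner (v): 504u + 378.
Outer (u): 1764.

Therefore ∬_D (7x - 7y) dx dy = 1764.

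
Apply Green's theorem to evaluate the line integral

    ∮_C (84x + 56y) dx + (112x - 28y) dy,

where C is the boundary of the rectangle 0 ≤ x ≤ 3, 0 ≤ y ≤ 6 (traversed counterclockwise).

Green's theorem converts the closed line integral into a double integral over the enclosed region D:

    ∮_C P dx + Q dy = ∬_D (∂Q/∂x - ∂P/∂y) dA.

Here P = 84x + 56y, Q = 112x - 28y, so

    ∂Q/∂x = 112,    ∂P/∂y = 56,
    ∂Q/∂x - ∂P/∂y = 56.

D is the region 0 ≤ x ≤ 3, 0 ≤ y ≤ 6. Evaluating the double integral:

    ∬_D (56) dA = ∫_0^{3} ∫_0^{6} (56) dy dx.

Inner (y from 0 to 6): 336.
Outer (x from 0 to 3): 1008.

Therefore ∮_C P dx + Q dy = 1008.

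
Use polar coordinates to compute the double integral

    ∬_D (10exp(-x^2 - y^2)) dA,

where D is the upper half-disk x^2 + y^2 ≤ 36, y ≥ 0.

The region D is 0 ≤ r ≤ 6, 0 ≤ θ ≤ π in polar coordinates, where x = r cos(θ), y = r sin(θ), and dA = r dr dθ.

Under the substitution, the integrand becomes 10exp(-r^2), so

    ∬_D (10exp(-x^2 - y^2)) dA = ∫_{0}^{π} ∫_{0}^{6} (10exp(-r^2)) · r dr dθ.

Inner integral (in r): ∫_{0}^{6} (10exp(-r^2)) · r dr = 5 - 5exp(-36).

Outer integral (in θ): ∫_{0}^{π} (5 - 5exp(-36)) dθ = -5π exp(-36) + 5π.

Therefore ∬_D (10exp(-x^2 - y^2)) dA = -5π exp(-36) + 5π.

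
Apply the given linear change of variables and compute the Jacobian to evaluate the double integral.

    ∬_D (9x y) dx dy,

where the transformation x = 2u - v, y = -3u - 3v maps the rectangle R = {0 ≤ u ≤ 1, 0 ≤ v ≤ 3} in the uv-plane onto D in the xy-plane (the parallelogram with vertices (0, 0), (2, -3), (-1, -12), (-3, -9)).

Compute the Jacobian determinant of (x, y) with respect to (u, v):

    ∂(x,y)/∂(u,v) = | 2  -1 | = (2)(-3) - (-1)(-3) = -9.
                   | -3  -3 |

Its absolute value is |J| = 9 (the area scaling factor).

Substituting x = 2u - v, y = -3u - 3v into the integrand,

    9x y → -54u^2 - 27u v + 27v^2,

so the integral becomes

    ∬_R (-54u^2 - 27u v + 27v^2) · |J| du dv = ∫_0^1 ∫_0^3 (-486u^2 - 243u v + 243v^2) dv du.

Inner (v): -1458u^2 - 2187u/2 + 2187.
Outer (u): 4617/4.

Therefore ∬_D (9x y) dx dy = 4617/4.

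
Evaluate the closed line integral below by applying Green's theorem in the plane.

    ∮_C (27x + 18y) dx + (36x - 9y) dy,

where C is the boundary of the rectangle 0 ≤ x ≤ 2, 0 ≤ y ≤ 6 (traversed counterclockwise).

Green's theorem converts the closed line integral into a double integral over the enclosed region D:

    ∮_C P dx + Q dy = ∬_D (∂Q/∂x - ∂P/∂y) dA.

Here P = 27x + 18y, Q = 36x - 9y, so

    ∂Q/∂x = 36,    ∂P/∂y = 18,
    ∂Q/∂x - ∂P/∂y = 18.

D is the region 0 ≤ x ≤ 2, 0 ≤ y ≤ 6. Evaluating the double integral:

    ∬_D (18) dA = ∫_0^{2} ∫_0^{6} (18) dy dx.

Inner (y from 0 to 6): 108.
Outer (x from 0 to 2): 216.

Therefore ∮_C P dx + Q dy = 216.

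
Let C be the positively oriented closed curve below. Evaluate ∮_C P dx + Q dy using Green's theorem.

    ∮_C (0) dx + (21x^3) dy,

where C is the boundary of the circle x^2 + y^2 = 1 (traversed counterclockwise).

Green's theorem converts the closed line integral into a double integral over the enclosed region D:

    ∮_C P dx + Q dy = ∬_D (∂Q/∂x - ∂P/∂y) dA.

Here P = 0, Q = 21x^3, so

    ∂Q/∂x = 63x^2,    ∂P/∂y = 0,
    ∂Q/∂x - ∂P/∂y = 63x^2.

D is the region x^2 + y^2 ≤ 1. Evaluating the double integral:

In polar coordinates (x = r cos θ, y = r sin θ, dA = r dr dθ) the integrand becomes 63r^2cos(θ)^2, so

    ∬_D (63x^2) dA = ∫_0^{2π} ∫_0^{1} (63r^2cos(θ)^2) · r dr dθ.

Inner (r from 0 to 1): 63cos(θ)^2/4.
Outer (θ from 0 to 2π): 63π/4.

Therefore ∮_C P dx + Q dy = 63π/4.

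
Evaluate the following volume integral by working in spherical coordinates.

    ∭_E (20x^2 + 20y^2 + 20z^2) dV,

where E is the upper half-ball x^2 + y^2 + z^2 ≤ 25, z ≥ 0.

In spherical coordinates, x = ρ sin(φ) cos(θ), y = ρ sin(φ) sin(θ), z = ρ cos(φ), and dV = ρ^2 sin(φ) dρ dφ dθ.

The integrand becomes 20ρ^2, so

    ∭_E (20x^2 + 20y^2 + 20z^2) dV = ∫_{0}^{2π} ∫_{0}^{π/2} ∫_{0}^{5} (20ρ^2) · ρ^2 sin(φ) dρ dφ dθ.

Inner (ρ): 12500sin(φ).
Middle (φ): 12500.
Outer (θ): 25000π.

Therefore the triple integral equals 25000π.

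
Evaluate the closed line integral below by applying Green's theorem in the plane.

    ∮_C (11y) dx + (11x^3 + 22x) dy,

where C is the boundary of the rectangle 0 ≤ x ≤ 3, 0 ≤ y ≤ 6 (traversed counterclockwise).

Green's theorem converts the closed line integral into a double integral over the enclosed region D:

    ∮_C P dx + Q dy = ∬_D (∂Q/∂x - ∂P/∂y) dA.

Here P = 11y, Q = 11x^3 + 22x, so

    ∂Q/∂x = 33x^2 + 22,    ∂P/∂y = 11,
    ∂Q/∂x - ∂P/∂y = 33x^2 + 11.

D is the region 0 ≤ x ≤ 3, 0 ≤ y ≤ 6. Evaluating the double integral:

    ∬_D (33x^2 + 11) dA = ∫_0^{3} ∫_0^{6} (33x^2 + 11) dy dx.

Inner (y from 0 to 6): 198x^2 + 66.
Outer (x from 0 to 3): 1980.

Therefore ∮_C P dx + Q dy = 1980.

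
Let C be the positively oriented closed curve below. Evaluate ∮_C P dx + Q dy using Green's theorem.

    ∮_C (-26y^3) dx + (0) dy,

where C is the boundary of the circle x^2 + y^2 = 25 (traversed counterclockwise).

Green's theorem converts the closed line integral into a double integral over the enclosed region D:

    ∮_C P dx + Q dy = ∬_D (∂Q/∂x - ∂P/∂y) dA.

Here P = -26y^3, Q = 0, so

    ∂Q/∂x = 0,    ∂P/∂y = -78y^2,
    ∂Q/∂x - ∂P/∂y = 78y^2.

D is the region x^2 + y^2 ≤ 25. Evaluating the double integral:

In polar coordinates (x = r cos θ, y = r sin θ, dA = r dr dθ) the integrand becomes 78r^2sin(θ)^2, so

    ∬_D (78y^2) dA = ∫_0^{2π} ∫_0^{5} (78r^2sin(θ)^2) · r dr dθ.

Inner (r from 0 to 5): 24375sin(θ)^2/2.
Outer (θ from 0 to 2π): 24375π/2.

Therefore ∮_C P dx + Q dy = 24375π/2.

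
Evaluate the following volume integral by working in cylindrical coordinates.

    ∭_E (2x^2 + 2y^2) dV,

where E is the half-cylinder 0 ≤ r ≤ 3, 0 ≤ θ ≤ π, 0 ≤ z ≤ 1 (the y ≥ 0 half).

In cylindrical coordinates, x = r cos(θ), y = r sin(θ), z = z, and dV = r dr dθ dz.

The integrand becomes 2r^2, so

    ∭_E (2x^2 + 2y^2) dV = ∫_{0}^{π} ∫_{0}^{3} ∫_{0}^{1} (2r^2) · r dz dr dθ.

Inner (z): 2r^3.
Middle (r from 0 to 3): 81/2.
Outer (θ): 81π/2.

Therefore the triple integral equals 81π/2.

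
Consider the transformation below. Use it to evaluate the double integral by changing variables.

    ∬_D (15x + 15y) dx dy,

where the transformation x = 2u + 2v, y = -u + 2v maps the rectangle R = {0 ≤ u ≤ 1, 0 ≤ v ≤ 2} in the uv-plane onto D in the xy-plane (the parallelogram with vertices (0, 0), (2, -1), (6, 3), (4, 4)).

Compute the Jacobian determinant of (x, y) with respect to (u, v):

    ∂(x,y)/∂(u,v) = | 2  2 | = (2)(2) - (2)(-1) = 6.
                   | -1  2 |

Its absolute value is |J| = 6 (the area scaling factor).

Substituting x = 2u + 2v, y = -u + 2v into the integrand,

    15x + 15y → 15u + 60v,

so the integral becomes

    ∬_R (15u + 60v) · |J| du dv = ∫_0^1 ∫_0^2 (90u + 360v) dv du.

Inner (v): 180u + 720.
Outer (u): 810.

Therefore ∬_D (15x + 15y) dx dy = 810.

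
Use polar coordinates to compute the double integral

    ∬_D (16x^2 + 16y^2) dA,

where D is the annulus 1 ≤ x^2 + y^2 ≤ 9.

The region D is 1 ≤ r ≤ 3, 0 ≤ θ ≤ 2π in polar coordinates, where x = r cos(θ), y = r sin(θ), and dA = r dr dθ.

Under the substitution, the integrand becomes 16r^2, so

    ∬_D (16x^2 + 16y^2) dA = ∫_{0}^{2π} ∫_{1}^{3} (16r^2) · r dr dθ.

Inner integral (in r): ∫_{1}^{3} (16r^2) · r dr = 320.

Outer integral (in θ): ∫_{0}^{2π} (320) dθ = 640π.

Therefore ∬_D (16x^2 + 16y^2) dA = 640π.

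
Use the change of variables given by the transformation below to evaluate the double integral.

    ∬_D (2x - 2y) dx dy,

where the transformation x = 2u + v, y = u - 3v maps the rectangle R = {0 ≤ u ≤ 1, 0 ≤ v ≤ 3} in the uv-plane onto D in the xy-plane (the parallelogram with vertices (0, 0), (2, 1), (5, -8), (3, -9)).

Compute the Jacobian determinant of (x, y) with respect to (u, v):

    ∂(x,y)/∂(u,v) = | 2  1 | = (2)(-3) - (1)(1) = -7.
                   | 1  -3 |

Its absolute value is |J| = 7 (the area scaling factor).

Substituting x = 2u + v, y = u - 3v into the integrand,

    2x - 2y → 2u + 8v,

so the integral becomes

    ∬_R (2u + 8v) · |J| du dv = ∫_0^1 ∫_0^3 (14u + 56v) dv du.

Inner (v): 42u + 252.
Outer (u): 273.

Therefore ∬_D (2x - 2y) dx dy = 273.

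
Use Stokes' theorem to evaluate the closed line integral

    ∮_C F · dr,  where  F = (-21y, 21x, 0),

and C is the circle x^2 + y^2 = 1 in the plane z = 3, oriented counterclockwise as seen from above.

Let S be the flat disk x^2 + y^2 ≤ 1 in the plane z = 3, with upward unit normal n̂ = ẑ. By Stokes' theorem,

    ∮_C F · dr = ∬_S (∇ × F) · n̂ dS = ∬_D (curl F)_z dA,

where D is the disk x^2 + y^2 ≤ 1.

Compute the curl of F = (-21y, 21x, 0):
    (∇ × F)_x = ∂F_z/∂y - ∂F_y/∂z = 0,
    (∇ × F)_y = ∂F_x/∂z - ∂F_z/∂x = 0,
    (∇ × F)_z = ∂F_y/∂x - ∂F_x/∂y = 42.

On z = 3, (curl F)_z = 42.

Convert to polar (x = r cos θ, y = r sin θ, dA = r dr dθ); the integrand becomes 42, so

    ∬_D (curl F)_z dA = ∫_0^{2π} ∫_0^{1} (42) · r dr dθ.

Inner (r from 0 to 1): 21.
Outer (θ from 0 to 2π): 42π.

Therefore ∮_C F · dr = 42π.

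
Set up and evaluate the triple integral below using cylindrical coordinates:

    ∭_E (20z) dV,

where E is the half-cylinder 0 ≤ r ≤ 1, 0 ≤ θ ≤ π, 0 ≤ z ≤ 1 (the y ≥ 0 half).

In cylindrical coordinates, x = r cos(θ), y = r sin(θ), z = z, and dV = r dr dθ dz.

The integrand becomes 20z, so

    ∭_E (20z) dV = ∫_{0}^{π} ∫_{0}^{1} ∫_{0}^{1} (20z) · r dz dr dθ.

Inner (z): 10r.
Middle (r from 0 to 1): 5.
Outer (θ): 5π.

Therefore the triple integral equals 5π.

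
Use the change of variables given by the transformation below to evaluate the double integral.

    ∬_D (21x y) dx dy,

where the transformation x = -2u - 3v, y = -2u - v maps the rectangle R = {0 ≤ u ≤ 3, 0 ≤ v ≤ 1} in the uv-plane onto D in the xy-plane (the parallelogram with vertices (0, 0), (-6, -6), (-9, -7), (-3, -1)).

Compute the Jacobian determinant of (x, y) with respect to (u, v):

    ∂(x,y)/∂(u,v) = | -2  -3 | = (-2)(-1) - (-3)(-2) = -4.
                   | -2  -1 |

Its absolute value is |J| = 4 (the area scaling factor).

Substituting x = -2u - 3v, y = -2u - v into the integrand,

    21x y → 84u^2 + 168u v + 63v^2,

so the integral becomes

    ∬_R (84u^2 + 168u v + 63v^2) · |J| du dv = ∫_0^3 ∫_0^1 (336u^2 + 672u v + 252v^2) dv du.

Inner (v): 336u^2 + 336u + 84.
Outer (u): 4788.

Therefore ∬_D (21x y) dx dy = 4788.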